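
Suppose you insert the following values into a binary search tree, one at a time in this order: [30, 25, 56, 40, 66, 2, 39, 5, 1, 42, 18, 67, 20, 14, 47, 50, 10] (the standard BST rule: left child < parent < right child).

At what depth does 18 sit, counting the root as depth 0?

Insert 30: tree is empty, so 30 becomes the root.
Insert 25: 25 < 30 → go left. Place as left child of 30.
Insert 56: 56 > 30 → go right. Place as right child of 30.
Insert 40: 40 > 30 → go right; 40 < 56 → go left. Place as left child of 56.
Insert 66: 66 > 30 → go right; 66 > 56 → go right. Place as right child of 56.
Insert 2: 2 < 30 → go left; 2 < 25 → go left. Place as left child of 25.
Insert 39: 39 > 30 → go right; 39 < 56 → go left; 39 < 40 → go left. Place as left child of 40.
Insert 5: 5 < 30 → go left; 5 < 25 → go left; 5 > 2 → go right. Place as right child of 2.
Insert 1: 1 < 30 → go left; 1 < 25 → go left; 1 < 2 → go left. Place as left child of 2.
Insert 42: 42 > 30 → go right; 42 < 56 → go left; 42 > 40 → go right. Place as right child of 40.
Insert 18: 18 < 30 → go left; 18 < 25 → go left; 18 > 2 → go right; 18 > 5 → go right. Place as right child of 5.
Insert 67: 67 > 30 → go right; 67 > 56 → go right; 67 > 66 → go right. Place as right child of 66.
Insert 20: 20 < 30 → go left; 20 < 25 → go left; 20 > 2 → go right; 20 > 5 → go right; 20 > 18 → go right. Place as right child of 18.
Insert 14: 14 < 30 → go left; 14 < 25 → go left; 14 > 2 → go right; 14 > 5 → go right; 14 < 18 → go left. Place as left child of 18.
Insert 47: 47 > 30 → go right; 47 < 56 → go left; 47 > 40 → go right; 47 > 42 → go right. Place as right child of 42.
Insert 50: 50 > 30 → go right; 50 < 56 → go left; 50 > 40 → go right; 50 > 42 → go right; 50 > 47 → go right. Place as right child of 47.
Insert 10: 10 < 30 → go left; 10 < 25 → go left; 10 > 2 → go right; 10 > 5 → go right; 10 < 18 → go left; 10 < 14 → go left. Place as left child of 14.

Path to 18: 30 → 25 → 2 → 5 → 18, which is 4 edges.

4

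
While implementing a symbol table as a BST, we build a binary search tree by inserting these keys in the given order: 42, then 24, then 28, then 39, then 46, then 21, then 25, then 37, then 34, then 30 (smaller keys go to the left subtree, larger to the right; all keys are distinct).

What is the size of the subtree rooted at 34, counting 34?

Insert 42: tree is empty, so 42 becomes the root.
Insert 24: 24 < 42 → go left. Place as left child of 42.
Insert 28: 28 < 42 → go left; 28 > 24 → go right. Place as right child of 24.
Insert 39: 39 < 42 → go left; 39 > 24 → go right; 39 > 28 → go right. Place as right child of 28.
Insert 46: 46 > 42 → go right. Place as right child of 42.
Insert 21: 21 < 42 → go left; 21 < 24 → go left. Place as left child of 24.
Insert 25: 25 < 42 → go left; 25 > 24 → go right; 25 < 28 → go left. Place as left child of 28.
Insert 37: 37 < 42 → go left; 37 > 24 → go right; 37 > 28 → go right; 37 < 39 → go left. Place as left child of 39.
Insert 34: 34 < 42 → go left; 34 > 24 → go right; 34 > 28 → go right; 34 < 39 → go left; 34 < 37 → go left. Place as left child of 37.
Insert 30: 30 < 42 → go left; 30 > 24 → go right; 30 > 28 → go right; 30 < 39 → go left; 30 < 37 → go left; 30 < 34 → go left. Place as left child of 34.

Subtree rooted at 34 contains: 34, 30 — 2 nodes.

2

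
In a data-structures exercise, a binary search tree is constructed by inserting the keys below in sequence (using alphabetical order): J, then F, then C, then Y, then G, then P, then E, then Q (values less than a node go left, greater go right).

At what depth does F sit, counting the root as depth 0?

1

Resulting structure (node: left, right):
  J: L=F, R=Y
  F: L=C, R=G
  C: L=–, R=E
  Y: L=P, R=–
  G: L=–, R=–
  P: L=–, R=Q
  E: L=–, R=–
  Q: L=–, R=–

Path to F: J → F, which is 1 edge.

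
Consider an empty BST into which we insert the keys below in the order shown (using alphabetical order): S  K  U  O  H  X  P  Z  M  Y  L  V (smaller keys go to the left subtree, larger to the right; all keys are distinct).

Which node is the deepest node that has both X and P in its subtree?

S: root
K: left child of S (depth 1)
U: right child of S (depth 1)
O: right child of K (depth 2)
H: left child of K (depth 2)
X: right child of U (depth 2)
P: right child of O (depth 3)
Z: right child of X (depth 3)
M: left child of O (depth 3)
Y: left child of Z (depth 4)
L: left child of M (depth 4)
V: left child of X (depth 3)

Path to X: S → U → X
Path to P: S → K → O → P
The paths share a prefix ending at S, then split left and right.

S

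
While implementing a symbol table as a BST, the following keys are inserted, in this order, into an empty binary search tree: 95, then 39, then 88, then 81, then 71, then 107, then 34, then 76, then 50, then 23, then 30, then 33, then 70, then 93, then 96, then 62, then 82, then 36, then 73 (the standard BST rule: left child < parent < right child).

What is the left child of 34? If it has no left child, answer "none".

Resulting structure (node: left, right):
  95: L=39, R=107
  39: L=34, R=88
  88: L=81, R=93
  81: L=71, R=82
  71: L=50, R=76
  107: L=96, R=–
  34: L=23, R=36
  76: L=73, R=–
  50: L=–, R=70
  23: L=–, R=30
  30: L=–, R=33
  33: L=–, R=–
  70: L=62, R=–
  93: L=–, R=–
  96: L=–, R=–
  62: L=–, R=–
  82: L=–, R=–
  36: L=–, R=–
  73: L=–, R=–

23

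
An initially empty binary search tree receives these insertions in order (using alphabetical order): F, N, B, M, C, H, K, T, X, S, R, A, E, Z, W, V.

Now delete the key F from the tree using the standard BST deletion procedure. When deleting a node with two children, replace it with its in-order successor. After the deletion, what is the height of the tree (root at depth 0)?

5

Insert F: tree is empty, so F becomes the root.
Insert N: N > F → go right. Place as right child of F.
Insert B: B < F → go left. Place as left child of F.
Insert M: M > F → go right; M < N → go left. Place as left child of N.
Insert C: C < F → go left; C > B → go right. Place as right child of B.
Insert H: H > F → go right; H < N → go left; H < M → go left. Place as left child of M.
Insert K: K > F → go right; K < N → go left; K < M → go left; K > H → go right. Place as right child of H.
Insert T: T > F → go right; T > N → go right. Place as right child of N.
Insert X: X > F → go right; X > N → go right; X > T → go right. Place as right child of T.
Insert S: S > F → go right; S > N → go right; S < T → go left. Place as left child of T.
Insert R: R > F → go right; R > N → go right; R < T → go left; R < S → go left. Place as left child of S.
Insert A: A < F → go left; A < B → go left. Place as left child of B.
Insert E: E < F → go left; E > B → go right; E > C → go right. Place as right child of C.
Insert Z: Z > F → go right; Z > N → go right; Z > T → go right; Z > X → go right. Place as right child of X.
Insert W: W > F → go right; W > N → go right; W > T → go right; W < X → go left. Place as left child of X.
Insert V: V > F → go right; V > N → go right; V > T → go right; V < X → go left; V < W → go left. Place as left child of W.

Delete F (two children — replace with in-order successor).
After deletion, deepest node is V at depth 5.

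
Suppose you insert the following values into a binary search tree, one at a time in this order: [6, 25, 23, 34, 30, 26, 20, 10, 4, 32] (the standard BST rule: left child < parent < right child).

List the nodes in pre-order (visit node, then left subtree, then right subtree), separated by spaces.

6: root
25: right child of 6 (depth 1)
23: left child of 25 (depth 2)
34: right child of 25 (depth 2)
30: left child of 34 (depth 3)
26: left child of 30 (depth 4)
20: left child of 23 (depth 3)
10: left child of 20 (depth 4)
4: left child of 6 (depth 1)
32: right child of 30 (depth 4)

6 4 25 23 20 10 34 30 26 32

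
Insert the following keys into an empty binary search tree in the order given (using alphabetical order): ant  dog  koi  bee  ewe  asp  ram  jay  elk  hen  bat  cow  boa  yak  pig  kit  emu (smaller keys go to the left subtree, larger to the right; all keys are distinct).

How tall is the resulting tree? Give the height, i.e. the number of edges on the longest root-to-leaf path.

ant: root
dog: right child of ant (depth 1)
koi: right child of dog (depth 2)
bee: left child of dog (depth 2)
ewe: left child of koi (depth 3)
asp: left child of bee (depth 3)
ram: right child of koi (depth 3)
jay: right child of ewe (depth 4)
elk: left child of ewe (depth 4)
hen: left child of jay (depth 5)
bat: right child of asp (depth 4)
cow: right child of bee (depth 3)
boa: left child of cow (depth 4)
yak: right child of ram (depth 4)
pig: left child of ram (depth 4)
kit: right child of jay (depth 5)
emu: right child of elk (depth 5)

The deepest node is hen at depth 5.

5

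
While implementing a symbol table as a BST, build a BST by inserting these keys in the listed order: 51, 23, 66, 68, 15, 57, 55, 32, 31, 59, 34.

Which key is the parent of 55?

Resulting structure (node: left, right):
  51: L=23, R=66
  23: L=15, R=32
  66: L=57, R=68
  68: L=–, R=–
  15: L=–, R=–
  57: L=55, R=59
  55: L=–, R=–
  32: L=31, R=34
  31: L=–, R=–
  59: L=–, R=–
  34: L=–, R=–

57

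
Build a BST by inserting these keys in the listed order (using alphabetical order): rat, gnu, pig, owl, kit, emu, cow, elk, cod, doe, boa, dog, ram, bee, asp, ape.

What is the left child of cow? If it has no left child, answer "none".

rat: root
gnu: left child of rat (depth 1)
pig: right child of gnu (depth 2)
owl: left child of pig (depth 3)
kit: left child of owl (depth 4)
emu: left child of gnu (depth 2)
cow: left child of emu (depth 3)
elk: right child of cow (depth 4)
cod: left child of cow (depth 4)
doe: left child of elk (depth 5)
boa: left child of cod (depth 5)
dog: right child of doe (depth 6)
ram: right child of pig (depth 3)
bee: left child of boa (depth 6)
asp: left child of bee (depth 7)
ape: left child of asp (depth 8)

cod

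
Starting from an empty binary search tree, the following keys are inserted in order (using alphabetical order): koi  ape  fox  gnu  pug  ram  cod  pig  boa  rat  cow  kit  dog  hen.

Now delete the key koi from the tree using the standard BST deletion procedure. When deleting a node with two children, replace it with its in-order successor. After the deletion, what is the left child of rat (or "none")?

none

Insert koi: tree is empty, so koi becomes the root.
Insert ape: ape < koi → go left. Place as left child of koi.
Insert fox: fox < koi → go left; fox > ape → go right. Place as right child of ape.
Insert gnu: gnu < koi → go left; gnu > ape → go right; gnu > fox → go right. Place as right child of fox.
Insert pug: pug > koi → go right. Place as right child of koi.
Insert ram: ram > koi → go right; ram > pug → go right. Place as right child of pug.
Insert cod: cod < koi → go left; cod > ape → go right; cod < fox → go left. Place as left child of fox.
Insert pig: pig > koi → go right; pig < pug → go left. Place as left child of pug.
Insert boa: boa < koi → go left; boa > ape → go right; boa < fox → go left; boa < cod → go left. Place as left child of cod.
Insert rat: rat > koi → go right; rat > pug → go right; rat > ram → go right. Place as right child of ram.
Insert cow: cow < koi → go left; cow > ape → go right; cow < fox → go left; cow > cod → go right. Place as right child of cod.
Insert kit: kit < koi → go left; kit > ape → go right; kit > fox → go right; kit > gnu → go right. Place as right child of gnu.
Insert dog: dog < koi → go left; dog > ape → go right; dog < fox → go left; dog > cod → go right; dog > cow → go right. Place as right child of cow.
Insert hen: hen < koi → go left; hen > ape → go right; hen > fox → go right; hen > gnu → go right; hen < kit → go left. Place as left child of kit.

Delete koi (two children — replace with in-order successor).
After deletion, rat's left child: none.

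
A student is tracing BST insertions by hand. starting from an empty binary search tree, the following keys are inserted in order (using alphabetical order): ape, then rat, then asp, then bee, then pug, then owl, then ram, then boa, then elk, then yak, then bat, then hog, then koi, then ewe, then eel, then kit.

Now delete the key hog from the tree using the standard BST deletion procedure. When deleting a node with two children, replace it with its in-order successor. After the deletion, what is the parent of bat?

bee

Insert ape: tree is empty, so ape becomes the root.
Insert rat: rat > ape → go right. Place as right child of ape.
Insert asp: asp > ape → go right; asp < rat → go left. Place as left child of rat.
Insert bee: bee > ape → go right; bee < rat → go left; bee > asp → go right. Place as right child of asp.
Insert pug: pug > ape → go right; pug < rat → go left; pug > asp → go right; pug > bee → go right. Place as right child of bee.
Insert owl: owl > ape → go right; owl < rat → go left; owl > asp → go right; owl > bee → go right; owl < pug → go left. Place as left child of pug.
Insert ram: ram > ape → go right; ram < rat → go left; ram > asp → go right; ram > bee → go right; ram > pug → go right. Place as right child of pug.
Insert boa: boa > ape → go right; boa < rat → go left; boa > asp → go right; boa > bee → go right; boa < pug → go left; boa < owl → go left. Place as left child of owl.
Insert elk: elk > ape → go right; elk < rat → go left; elk > asp → go right; elk > bee → go right; elk < pug → go left; elk < owl → go left; elk > boa → go right. Place as right child of boa.
Insert yak: yak > ape → go right; yak > rat → go right. Place as right child of rat.
Insert bat: bat > ape → go right; bat < rat → go left; bat > asp → go right; bat < bee → go left. Place as left child of bee.
Insert hog: hog > ape → go right; hog < rat → go left; hog > asp → go right; hog > bee → go right; hog < pug → go left; hog < owl → go left; hog > boa → go right; hog > elk → go right. Place as right child of elk.
Insert koi: koi > ape → go right; koi < rat → go left; koi > asp → go right; koi > bee → go right; koi < pug → go left; koi < owl → go left; koi > boa → go right; koi > elk → go right; koi > hog → go right. Place as right child of hog.
Insert ewe: ewe > ape → go right; ewe < rat → go left; ewe > asp → go right; ewe > bee → go right; ewe < pug → go left; ewe < owl → go left; ewe > boa → go right; ewe > elk → go right; ewe < hog → go left. Place as left child of hog.
Insert eel: eel > ape → go right; eel < rat → go left; eel > asp → go right; eel > bee → go right; eel < pug → go left; eel < owl → go left; eel > boa → go right; eel < elk → go left. Place as left child of elk.
Insert kit: kit > ape → go right; kit < rat → go left; kit > asp → go right; kit > bee → go right; kit < pug → go left; kit < owl → go left; kit > boa → go right; kit > elk → go right; kit > hog → go right; kit < koi → go left. Place as left child of koi.

Delete hog (two children — replace with in-order successor).
After deletion, bat's parent is bee.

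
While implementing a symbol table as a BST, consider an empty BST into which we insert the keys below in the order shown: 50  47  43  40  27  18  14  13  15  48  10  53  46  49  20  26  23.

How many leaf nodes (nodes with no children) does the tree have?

6

Insert 50: tree is empty, so 50 becomes the root.
Insert 47: 47 < 50 → go left. Place as left child of 50.
Insert 43: 43 < 50 → go left; 43 < 47 → go left. Place as left child of 47.
Insert 40: 40 < 50 → go left; 40 < 47 → go left; 40 < 43 → go left. Place as left child of 43.
Insert 27: 27 < 50 → go left; 27 < 47 → go left; 27 < 43 → go left; 27 < 40 → go left. Place as left child of 40.
Insert 18: 18 < 50 → go left; 18 < 47 → go left; 18 < 43 → go left; 18 < 40 → go left; 18 < 27 → go left. Place as left child of 27.
Insert 14: 14 < 50 → go left; 14 < 47 → go left; 14 < 43 → go left; 14 < 40 → go left; 14 < 27 → go left; 14 < 18 → go left. Place as left child of 18.
Insert 13: 13 < 50 → go left; 13 < 47 → go left; 13 < 43 → go left; 13 < 40 → go left; 13 < 27 → go left; 13 < 18 → go left; 13 < 14 → go left. Place as left child of 14.
Insert 15: 15 < 50 → go left; 15 < 47 → go left; 15 < 43 → go left; 15 < 40 → go left; 15 < 27 → go left; 15 < 18 → go left; 15 > 14 → go right. Place as right child of 14.
Insert 48: 48 < 50 → go left; 48 > 47 → go right. Place as right child of 47.
Insert 10: 10 < 50 → go left; 10 < 47 → go left; 10 < 43 → go left; 10 < 40 → go left; 10 < 27 → go left; 10 < 18 → go left; 10 < 14 → go left; 10 < 13 → go left. Place as left child of 13.
Insert 53: 53 > 50 → go right. Place as right child of 50.
Insert 46: 46 < 50 → go left; 46 < 47 → go left; 46 > 43 → go right. Place as right child of 43.
Insert 49: 49 < 50 → go left; 49 > 47 → go right; 49 > 48 → go right. Place as right child of 48.
Insert 20: 20 < 50 → go left; 20 < 47 → go left; 20 < 43 → go left; 20 < 40 → go left; 20 < 27 → go left; 20 > 18 → go right. Place as right child of 18.
Insert 26: 26 < 50 → go left; 26 < 47 → go left; 26 < 43 → go left; 26 < 40 → go left; 26 < 27 → go left; 26 > 18 → go right; 26 > 20 → go right. Place as right child of 20.
Insert 23: 23 < 50 → go left; 23 < 47 → go left; 23 < 43 → go left; 23 < 40 → go left; 23 < 27 → go left; 23 > 18 → go right; 23 > 20 → go right; 23 < 26 → go left. Place as left child of 26.

Leaves: 10, 15, 23, 46, 49, 53 — 6 in total.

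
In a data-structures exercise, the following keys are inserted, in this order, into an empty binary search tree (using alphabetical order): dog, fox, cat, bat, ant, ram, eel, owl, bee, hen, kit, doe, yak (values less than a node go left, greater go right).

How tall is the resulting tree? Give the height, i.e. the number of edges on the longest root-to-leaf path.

dog: root
fox: right child of dog (depth 1)
cat: left child of dog (depth 1)
bat: left child of cat (depth 2)
ant: left child of bat (depth 3)
ram: right child of fox (depth 2)
eel: left child of fox (depth 2)
owl: left child of ram (depth 3)
bee: right child of bat (depth 3)
hen: left child of owl (depth 4)
kit: right child of hen (depth 5)
doe: right child of cat (depth 2)
yak: right child of ram (depth 3)

The deepest node is kit at depth 5.

5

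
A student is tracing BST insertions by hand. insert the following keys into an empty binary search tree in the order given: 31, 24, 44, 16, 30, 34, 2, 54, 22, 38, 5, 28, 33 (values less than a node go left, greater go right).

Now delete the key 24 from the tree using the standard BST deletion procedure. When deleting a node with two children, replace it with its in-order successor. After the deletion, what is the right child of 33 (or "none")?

Insert 31: tree is empty, so 31 becomes the root.
Insert 24: 24 < 31 → go left. Place as left child of 31.
Insert 44: 44 > 31 → go right. Place as right child of 31.
Insert 16: 16 < 31 → go left; 16 < 24 → go left. Place as left child of 24.
Insert 30: 30 < 31 → go left; 30 > 24 → go right. Place as right child of 24.
Insert 34: 34 > 31 → go right; 34 < 44 → go left. Place as left child of 44.
Insert 2: 2 < 31 → go left; 2 < 24 → go left; 2 < 16 → go left. Place as left child of 16.
Insert 54: 54 > 31 → go right; 54 > 44 → go right. Place as right child of 44.
Insert 22: 22 < 31 → go left; 22 < 24 → go left; 22 > 16 → go right. Place as right child of 16.
Insert 38: 38 > 31 → go right; 38 < 44 → go left; 38 > 34 → go right. Place as right child of 34.
Insert 5: 5 < 31 → go left; 5 < 24 → go left; 5 < 16 → go left; 5 > 2 → go right. Place as right child of 2.
Insert 28: 28 < 31 → go left; 28 > 24 → go right; 28 < 30 → go left. Place as left child of 30.
Insert 33: 33 > 31 → go right; 33 < 44 → go left; 33 < 34 → go left. Place as left child of 34.

Delete 24 (two children — replace with in-order successor).
After deletion, 33's right child: none.

none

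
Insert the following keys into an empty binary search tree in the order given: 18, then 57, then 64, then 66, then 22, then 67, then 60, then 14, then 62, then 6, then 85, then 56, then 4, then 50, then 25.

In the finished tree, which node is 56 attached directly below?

22

Resulting structure (node: left, right):
  18: L=14, R=57
  57: L=22, R=64
  64: L=60, R=66
  66: L=–, R=67
  22: L=–, R=56
  67: L=–, R=85
  60: L=–, R=62
  14: L=6, R=–
  62: L=–, R=–
  6: L=4, R=–
  85: L=–, R=–
  56: L=50, R=–
  4: L=–, R=–
  50: L=25, R=–
  25: L=–, R=–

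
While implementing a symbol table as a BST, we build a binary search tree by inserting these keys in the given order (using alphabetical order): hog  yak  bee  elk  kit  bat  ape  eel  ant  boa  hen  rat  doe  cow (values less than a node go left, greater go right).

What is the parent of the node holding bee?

hog: root
yak: right child of hog (depth 1)
bee: left child of hog (depth 1)
elk: right child of bee (depth 2)
kit: left child of yak (depth 2)
bat: left child of bee (depth 2)
ape: left child of bat (depth 3)
eel: left child of elk (depth 3)
ant: left child of ape (depth 4)
boa: left child of eel (depth 4)
hen: right child of elk (depth 3)
rat: right child of kit (depth 3)
doe: right child of boa (depth 5)
cow: left child of doe (depth 6)

hog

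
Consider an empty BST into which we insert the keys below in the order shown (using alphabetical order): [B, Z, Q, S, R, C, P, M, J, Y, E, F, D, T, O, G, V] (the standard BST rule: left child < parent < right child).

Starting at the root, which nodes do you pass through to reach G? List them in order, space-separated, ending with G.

B Z Q C P M J E F G

B: root
Z: right child of B (depth 1)
Q: left child of Z (depth 2)
S: right child of Q (depth 3)
R: left child of S (depth 4)
C: left child of Q (depth 3)
P: right child of C (depth 4)
M: left child of P (depth 5)
J: left child of M (depth 6)
Y: right child of S (depth 4)
E: left child of J (depth 7)
F: right child of E (depth 8)
D: left child of E (depth 8)
T: left child of Y (depth 5)
O: right child of M (depth 6)
G: right child of F (depth 9)
V: right child of T (depth 6)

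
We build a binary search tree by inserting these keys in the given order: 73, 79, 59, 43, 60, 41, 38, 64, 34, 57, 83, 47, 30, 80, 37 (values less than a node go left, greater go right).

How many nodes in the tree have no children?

5

73: root
79: right child of 73 (depth 1)
59: left child of 73 (depth 1)
43: left child of 59 (depth 2)
60: right child of 59 (depth 2)
41: left child of 43 (depth 3)
38: left child of 41 (depth 4)
64: right child of 60 (depth 3)
34: left child of 38 (depth 5)
57: right child of 43 (depth 3)
83: right child of 79 (depth 2)
47: left child of 57 (depth 4)
30: left child of 34 (depth 6)
80: left child of 83 (depth 3)
37: right child of 34 (depth 6)

Leaves: 30, 37, 47, 64, 80 — 5 in total.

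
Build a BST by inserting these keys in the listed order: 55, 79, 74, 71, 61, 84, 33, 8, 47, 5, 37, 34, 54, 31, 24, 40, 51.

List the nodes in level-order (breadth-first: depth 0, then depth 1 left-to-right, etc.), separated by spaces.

55: root
79: right child of 55 (depth 1)
74: left child of 79 (depth 2)
71: left child of 74 (depth 3)
61: left child of 71 (depth 4)
84: right child of 79 (depth 2)
33: left child of 55 (depth 1)
8: left child of 33 (depth 2)
47: right child of 33 (depth 2)
5: left child of 8 (depth 3)
37: left child of 47 (depth 3)
34: left child of 37 (depth 4)
54: right child of 47 (depth 3)
31: right child of 8 (depth 3)
24: left child of 31 (depth 4)
40: right child of 37 (depth 4)
51: left child of 54 (depth 4)

55 33 79 8 47 74 84 5 31 37 54 71 24 34 40 51 61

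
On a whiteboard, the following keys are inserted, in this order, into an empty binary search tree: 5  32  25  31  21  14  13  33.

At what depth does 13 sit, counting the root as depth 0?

5

5: root
32: right child of 5 (depth 1)
25: left child of 32 (depth 2)
31: right child of 25 (depth 3)
21: left child of 25 (depth 3)
14: left child of 21 (depth 4)
13: left child of 14 (depth 5)
33: right child of 32 (depth 2)

Path to 13: 5 → 32 → 25 → 21 → 14 → 13, which is 5 edges.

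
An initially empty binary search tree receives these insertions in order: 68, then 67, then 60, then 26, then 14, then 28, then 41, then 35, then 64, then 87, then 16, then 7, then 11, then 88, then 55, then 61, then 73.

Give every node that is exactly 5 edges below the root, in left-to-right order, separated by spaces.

68: root
67: left child of 68 (depth 1)
60: left child of 67 (depth 2)
26: left child of 60 (depth 3)
14: left child of 26 (depth 4)
28: right child of 26 (depth 4)
41: right child of 28 (depth 5)
35: left child of 41 (depth 6)
64: right child of 60 (depth 3)
87: right child of 68 (depth 1)
16: right child of 14 (depth 5)
7: left child of 14 (depth 5)
11: right child of 7 (depth 6)
88: right child of 87 (depth 2)
55: right child of 41 (depth 6)
61: left child of 64 (depth 4)
73: left child of 87 (depth 2)

7 16 41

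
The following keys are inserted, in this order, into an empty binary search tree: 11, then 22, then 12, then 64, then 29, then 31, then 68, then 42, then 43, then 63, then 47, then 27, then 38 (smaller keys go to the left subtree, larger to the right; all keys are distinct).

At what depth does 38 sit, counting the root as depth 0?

Resulting structure (node: left, right):
  11: L=–, R=22
  22: L=12, R=64
  12: L=–, R=–
  64: L=29, R=68
  29: L=27, R=31
  31: L=–, R=42
  68: L=–, R=–
  42: L=38, R=43
  43: L=–, R=63
  63: L=47, R=–
  47: L=–, R=–
  27: L=–, R=–
  38: L=–, R=–

Path to 38: 11 → 22 → 64 → 29 → 31 → 42 → 38, which is 6 edges.

6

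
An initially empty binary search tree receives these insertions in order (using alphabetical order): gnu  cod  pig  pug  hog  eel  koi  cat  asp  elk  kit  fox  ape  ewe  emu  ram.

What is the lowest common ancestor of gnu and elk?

gnu

Insert gnu: tree is empty, so gnu becomes the root.
Insert cod: cod < gnu → go left. Place as left child of gnu.
Insert pig: pig > gnu → go right. Place as right child of gnu.
Insert pug: pug > gnu → go right; pug > pig → go right. Place as right child of pig.
Insert hog: hog > gnu → go right; hog < pig → go left. Place as left child of pig.
Insert eel: eel < gnu → go left; eel > cod → go right. Place as right child of cod.
Insert koi: koi > gnu → go right; koi < pig → go left; koi > hog → go right. Place as right child of hog.
Insert cat: cat < gnu → go left; cat < cod → go left. Place as left child of cod.
Insert asp: asp < gnu → go left; asp < cod → go left; asp < cat → go left. Place as left child of cat.
Insert elk: elk < gnu → go left; elk > cod → go right; elk > eel → go right. Place as right child of eel.
Insert kit: kit > gnu → go right; kit < pig → go left; kit > hog → go right; kit < koi → go left. Place as left child of koi.
Insert fox: fox < gnu → go left; fox > cod → go right; fox > eel → go right; fox > elk → go right. Place as right child of elk.
Insert ape: ape < gnu → go left; ape < cod → go left; ape < cat → go left; ape < asp → go left. Place as left child of asp.
Insert ewe: ewe < gnu → go left; ewe > cod → go right; ewe > eel → go right; ewe > elk → go right; ewe < fox → go left. Place as left child of fox.
Insert emu: emu < gnu → go left; emu > cod → go right; emu > eel → go right; emu > elk → go right; emu < fox → go left; emu < ewe → go left. Place as left child of ewe.
Insert ram: ram > gnu → go right; ram > pig → go right; ram > pug → go right. Place as right child of pug.

Path to gnu: gnu
Path to elk: gnu → cod → eel → elk
gnu lies on both paths and is an ancestor of the other node.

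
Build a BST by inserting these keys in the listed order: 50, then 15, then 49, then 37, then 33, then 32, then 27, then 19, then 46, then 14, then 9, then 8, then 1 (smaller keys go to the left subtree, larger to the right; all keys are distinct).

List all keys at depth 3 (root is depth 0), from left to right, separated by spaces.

9 37

50: root
15: left child of 50 (depth 1)
49: right child of 15 (depth 2)
37: left child of 49 (depth 3)
33: left child of 37 (depth 4)
32: left child of 33 (depth 5)
27: left child of 32 (depth 6)
19: left child of 27 (depth 7)
46: right child of 37 (depth 4)
14: left child of 15 (depth 2)
9: left child of 14 (depth 3)
8: left child of 9 (depth 4)
1: left child of 8 (depth 5)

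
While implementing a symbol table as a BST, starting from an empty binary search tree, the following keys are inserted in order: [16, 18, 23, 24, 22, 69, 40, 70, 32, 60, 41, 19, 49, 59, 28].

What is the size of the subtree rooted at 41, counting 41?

Insert 16: tree is empty, so 16 becomes the root.
Insert 18: 18 > 16 → go right. Place as right child of 16.
Insert 23: 23 > 16 → go right; 23 > 18 → go right. Place as right child of 18.
Insert 24: 24 > 16 → go right; 24 > 18 → go right; 24 > 23 → go right. Place as right child of 23.
Insert 22: 22 > 16 → go right; 22 > 18 → go right; 22 < 23 → go left. Place as left child of 23.
Insert 69: 69 > 16 → go right; 69 > 18 → go right; 69 > 23 → go right; 69 > 24 → go right. Place as right child of 24.
Insert 40: 40 > 16 → go right; 40 > 18 → go right; 40 > 23 → go right; 40 > 24 → go right; 40 < 69 → go left. Place as left child of 69.
Insert 70: 70 > 16 → go right; 70 > 18 → go right; 70 > 23 → go right; 70 > 24 → go right; 70 > 69 → go right. Place as right child of 69.
Insert 32: 32 > 16 → go right; 32 > 18 → go right; 32 > 23 → go right; 32 > 24 → go right; 32 < 69 → go left; 32 < 40 → go left. Place as left child of 40.
Insert 60: 60 > 16 → go right; 60 > 18 → go right; 60 > 23 → go right; 60 > 24 → go right; 60 < 69 → go left; 60 > 40 → go right. Place as right child of 40.
Insert 41: 41 > 16 → go right; 41 > 18 → go right; 41 > 23 → go right; 41 > 24 → go right; 41 < 69 → go left; 41 > 40 → go right; 41 < 60 → go left. Place as left child of 60.
Insert 19: 19 > 16 → go right; 19 > 18 → go right; 19 < 23 → go left; 19 < 22 → go left. Place as left child of 22.
Insert 49: 49 > 16 → go right; 49 > 18 → go right; 49 > 23 → go right; 49 > 24 → go right; 49 < 69 → go left; 49 > 40 → go right; 49 < 60 → go left; 49 > 41 → go right. Place as right child of 41.
Insert 59: 59 > 16 → go right; 59 > 18 → go right; 59 > 23 → go right; 59 > 24 → go right; 59 < 69 → go left; 59 > 40 → go right; 59 < 60 → go left; 59 > 41 → go right; 59 > 49 → go right. Place as right child of 49.
Insert 28: 28 > 16 → go right; 28 > 18 → go right; 28 > 23 → go right; 28 > 24 → go right; 28 < 69 → go left; 28 < 40 → go left; 28 < 32 → go left. Place as left child of 32.

Subtree rooted at 41 contains: 41, 49, 59 — 3 nodes.

3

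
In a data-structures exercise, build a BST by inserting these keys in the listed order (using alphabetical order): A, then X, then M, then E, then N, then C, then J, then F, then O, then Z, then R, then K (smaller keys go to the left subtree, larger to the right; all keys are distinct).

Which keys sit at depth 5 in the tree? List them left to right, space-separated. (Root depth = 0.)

F K R

Insert A: tree is empty, so A becomes the root.
Insert X: X > A → go right. Place as right child of A.
Insert M: M > A → go right; M < X → go left. Place as left child of X.
Insert E: E > A → go right; E < X → go left; E < M → go left. Place as left child of M.
Insert N: N > A → go right; N < X → go left; N > M → go right. Place as right child of M.
Insert C: C > A → go right; C < X → go left; C < M → go left; C < E → go left. Place as left child of E.
Insert J: J > A → go right; J < X → go left; J < M → go left; J > E → go right. Place as right child of E.
Insert F: F > A → go right; F < X → go left; F < M → go left; F > E → go right; F < J → go left. Place as left child of J.
Insert O: O > A → go right; O < X → go left; O > M → go right; O > N → go right. Place as right child of N.
Insert Z: Z > A → go right; Z > X → go right. Place as right child of X.
Insert R: R > A → go right; R < X → go left; R > M → go right; R > N → go right; R > O → go right. Place as right child of O.
Insert K: K > A → go right; K < X → go left; K < M → go left; K > E → go right; K > J → go right. Place as right child of J.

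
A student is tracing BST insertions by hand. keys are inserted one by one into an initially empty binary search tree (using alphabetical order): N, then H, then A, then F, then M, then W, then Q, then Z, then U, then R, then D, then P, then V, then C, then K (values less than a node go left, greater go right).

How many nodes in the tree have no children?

6

N: root
H: left child of N (depth 1)
A: left child of H (depth 2)
F: right child of A (depth 3)
M: right child of H (depth 2)
W: right child of N (depth 1)
Q: left child of W (depth 2)
Z: right child of W (depth 2)
U: right child of Q (depth 3)
R: left child of U (depth 4)
D: left child of F (depth 4)
P: left child of Q (depth 3)
V: right child of U (depth 4)
C: left child of D (depth 5)
K: left child of M (depth 3)

Leaves: C, K, P, R, V, Z — 6 in total.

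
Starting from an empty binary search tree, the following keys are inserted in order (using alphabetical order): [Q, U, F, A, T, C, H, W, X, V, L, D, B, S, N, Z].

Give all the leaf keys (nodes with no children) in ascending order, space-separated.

B D N S V Z

Q: root
U: right child of Q (depth 1)
F: left child of Q (depth 1)
A: left child of F (depth 2)
T: left child of U (depth 2)
C: right child of A (depth 3)
H: right child of F (depth 2)
W: right child of U (depth 2)
X: right child of W (depth 3)
V: left child of W (depth 3)
L: right child of H (depth 3)
D: right child of C (depth 4)
B: left child of C (depth 4)
S: left child of T (depth 3)
N: right child of L (depth 4)
Z: right child of X (depth 4)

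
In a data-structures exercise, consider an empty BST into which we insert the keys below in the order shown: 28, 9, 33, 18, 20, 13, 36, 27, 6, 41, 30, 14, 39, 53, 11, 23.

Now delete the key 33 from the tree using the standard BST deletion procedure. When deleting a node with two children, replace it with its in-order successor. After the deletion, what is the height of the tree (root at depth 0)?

Resulting structure (node: left, right):
  28: L=9, R=33
  9: L=6, R=18
  33: L=30, R=36
  18: L=13, R=20
  20: L=–, R=27
  13: L=11, R=14
  36: L=–, R=41
  27: L=23, R=–
  6: L=–, R=–
  41: L=39, R=53
  30: L=–, R=–
  14: L=–, R=–
  39: L=–, R=–
  53: L=–, R=–
  11: L=–, R=–
  23: L=–, R=–

Delete 33 (two children — replace with in-order successor).
After deletion, deepest node is 23 at depth 5.

5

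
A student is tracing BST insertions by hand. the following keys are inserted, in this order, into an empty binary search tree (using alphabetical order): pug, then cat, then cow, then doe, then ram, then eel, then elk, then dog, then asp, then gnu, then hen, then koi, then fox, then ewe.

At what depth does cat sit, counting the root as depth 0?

1

Insert pug: tree is empty, so pug becomes the root.
Insert cat: cat < pug → go left. Place as left child of pug.
Insert cow: cow < pug → go left; cow > cat → go right. Place as right child of cat.
Insert doe: doe < pug → go left; doe > cat → go right; doe > cow → go right. Place as right child of cow.
Insert ram: ram > pug → go right. Place as right child of pug.
Insert eel: eel < pug → go left; eel > cat → go right; eel > cow → go right; eel > doe → go right. Place as right child of doe.
Insert elk: elk < pug → go left; elk > cat → go right; elk > cow → go right; elk > doe → go right; elk > eel → go right. Place as right child of eel.
Insert dog: dog < pug → go left; dog > cat → go right; dog > cow → go right; dog > doe → go right; dog < eel → go left. Place as left child of eel.
Insert asp: asp < pug → go left; asp < cat → go left. Place as left child of cat.
Insert gnu: gnu < pug → go left; gnu > cat → go right; gnu > cow → go right; gnu > doe → go right; gnu > eel → go right; gnu > elk → go right. Place as right child of elk.
Insert hen: hen < pug → go left; hen > cat → go right; hen > cow → go right; hen > doe → go right; hen > eel → go right; hen > elk → go right; hen > gnu → go right. Place as right child of gnu.
Insert koi: koi < pug → go left; koi > cat → go right; koi > cow → go right; koi > doe → go right; koi > eel → go right; koi > elk → go right; koi > gnu → go right; koi > hen → go right. Place as right child of hen.
Insert fox: fox < pug → go left; fox > cat → go right; fox > cow → go right; fox > doe → go right; fox > eel → go right; fox > elk → go right; fox < gnu → go left. Place as left child of gnu.
Insert ewe: ewe < pug → go left; ewe > cat → go right; ewe > cow → go right; ewe > doe → go right; ewe > eel → go right; ewe > elk → go right; ewe < gnu → go left; ewe < fox → go left. Place as left child of fox.

Path to cat: pug → cat, which is 1 edge.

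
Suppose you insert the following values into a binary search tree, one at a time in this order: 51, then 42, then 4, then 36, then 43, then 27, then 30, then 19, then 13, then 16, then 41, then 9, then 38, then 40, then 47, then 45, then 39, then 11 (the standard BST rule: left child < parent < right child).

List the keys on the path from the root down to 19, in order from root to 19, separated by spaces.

51 42 4 36 27 19

Resulting structure (node: left, right):
  51: L=42, R=–
  42: L=4, R=43
  4: L=–, R=36
  36: L=27, R=41
  43: L=–, R=47
  27: L=19, R=30
  30: L=–, R=–
  19: L=13, R=–
  13: L=9, R=16
  16: L=–, R=–
  41: L=38, R=–
  9: L=–, R=11
  38: L=–, R=40
  40: L=39, R=–
  47: L=45, R=–
  45: L=–, R=–
  39: L=–, R=–
  11: L=–, R=–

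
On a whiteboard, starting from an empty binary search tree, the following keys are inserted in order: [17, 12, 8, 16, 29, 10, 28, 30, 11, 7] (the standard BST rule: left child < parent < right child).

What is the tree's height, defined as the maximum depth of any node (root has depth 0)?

4

17: root
12: left child of 17 (depth 1)
8: left child of 12 (depth 2)
16: right child of 12 (depth 2)
29: right child of 17 (depth 1)
10: right child of 8 (depth 3)
28: left child of 29 (depth 2)
30: right child of 29 (depth 2)
11: right child of 10 (depth 4)
7: left child of 8 (depth 3)

The deepest node is 11 at depth 4.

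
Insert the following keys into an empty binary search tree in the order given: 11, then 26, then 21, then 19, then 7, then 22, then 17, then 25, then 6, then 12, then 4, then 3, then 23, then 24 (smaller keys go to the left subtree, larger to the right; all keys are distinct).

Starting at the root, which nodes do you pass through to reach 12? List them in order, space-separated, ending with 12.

11 26 21 19 17 12

Insert 11: tree is empty, so 11 becomes the root.
Insert 26: 26 > 11 → go right. Place as right child of 11.
Insert 21: 21 > 11 → go right; 21 < 26 → go left. Place as left child of 26.
Insert 19: 19 > 11 → go right; 19 < 26 → go left; 19 < 21 → go left. Place as left child of 21.
Insert 7: 7 < 11 → go left. Place as left child of 11.
Insert 22: 22 > 11 → go right; 22 < 26 → go left; 22 > 21 → go right. Place as right child of 21.
Insert 17: 17 > 11 → go right; 17 < 26 → go left; 17 < 21 → go left; 17 < 19 → go left. Place as left child of 19.
Insert 25: 25 > 11 → go right; 25 < 26 → go left; 25 > 21 → go right; 25 > 22 → go right. Place as right child of 22.
Insert 6: 6 < 11 → go left; 6 < 7 → go left. Place as left child of 7.
Insert 12: 12 > 11 → go right; 12 < 26 → go left; 12 < 21 → go left; 12 < 19 → go left; 12 < 17 → go left. Place as left child of 17.
Insert 4: 4 < 11 → go left; 4 < 7 → go left; 4 < 6 → go left. Place as left child of 6.
Insert 3: 3 < 11 → go left; 3 < 7 → go left; 3 < 6 → go left; 3 < 4 → go left. Place as left child of 4.
Insert 23: 23 > 11 → go right; 23 < 26 → go left; 23 > 21 → go right; 23 > 22 → go right; 23 < 25 → go left. Place as left child of 25.
Insert 24: 24 > 11 → go right; 24 < 26 → go left; 24 > 21 → go right; 24 > 22 → go right; 24 < 25 → go left; 24 > 23 → go right. Place as right child of 23.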